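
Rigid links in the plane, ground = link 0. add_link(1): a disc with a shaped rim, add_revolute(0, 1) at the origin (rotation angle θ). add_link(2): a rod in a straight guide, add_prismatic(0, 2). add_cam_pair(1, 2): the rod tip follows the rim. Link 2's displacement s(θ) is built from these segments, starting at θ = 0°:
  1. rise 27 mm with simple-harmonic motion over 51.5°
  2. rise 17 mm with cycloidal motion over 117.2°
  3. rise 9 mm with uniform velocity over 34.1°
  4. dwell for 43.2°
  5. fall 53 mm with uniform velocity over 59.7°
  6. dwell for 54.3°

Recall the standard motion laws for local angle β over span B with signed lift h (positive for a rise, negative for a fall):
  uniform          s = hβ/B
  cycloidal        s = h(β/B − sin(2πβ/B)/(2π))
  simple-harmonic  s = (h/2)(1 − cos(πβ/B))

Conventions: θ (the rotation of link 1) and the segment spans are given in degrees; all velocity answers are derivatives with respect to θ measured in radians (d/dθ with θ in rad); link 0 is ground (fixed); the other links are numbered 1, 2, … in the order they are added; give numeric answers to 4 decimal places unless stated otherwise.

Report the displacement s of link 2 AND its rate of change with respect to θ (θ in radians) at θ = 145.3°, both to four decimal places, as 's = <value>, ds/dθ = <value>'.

segment 1 (0° to 51.5°, simple-harmonic, h = 27) is passed completely: s = 0.0000 + (27) = 27.0000
θ = 145.3° falls in segment 2 (51.5° to 168.7°, cycloidal, h = 17): β = 145.3 − 51.5 = 93.8°, B = 117.2°; Δs = 17·(0.8003 − sin(2π·0.8003)/(2π)) = 16.1772; s = 27.0000 + 16.1772 = 43.1772
velocity in seg [51.5°–168.7°] (cycloidal), θ in radians: β = 93.8° = 1.6371 rad, B = 117.2° = 2.0455 rad; ds/dθ = (h/B)(1 − cos(2πβ/B)) = (17/2.0455)(1 − cos(2π·0.8003)) = 5.725692 mm/rad

s = 43.1772, ds/dθ = 5.7257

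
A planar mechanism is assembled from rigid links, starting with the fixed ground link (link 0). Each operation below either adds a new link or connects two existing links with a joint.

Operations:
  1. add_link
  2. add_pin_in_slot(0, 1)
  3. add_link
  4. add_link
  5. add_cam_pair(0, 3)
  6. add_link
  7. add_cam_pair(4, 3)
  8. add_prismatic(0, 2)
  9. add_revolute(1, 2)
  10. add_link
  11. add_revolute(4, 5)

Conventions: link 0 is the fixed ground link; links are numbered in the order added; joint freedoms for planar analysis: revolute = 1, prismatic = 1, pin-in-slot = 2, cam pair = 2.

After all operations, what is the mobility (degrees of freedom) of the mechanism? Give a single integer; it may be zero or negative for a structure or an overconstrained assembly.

L=1 J1=0 J2=0
add link → L=2 J1=0 J2=0
PS@0,1 dof=2 J2 → L=2 J1=0 J2=1
add link → L=3 J1=0 J2=1
add link → L=4 J1=0 J2=1
C@0,3 dof=2 J2 → L=4 J1=0 J2=2
add link → L=5 J1=0 J2=2
C@4,3 dof=2 J2 → L=5 J1=0 J2=3
P@0,2 dof=1 J1 → L=5 J1=1 J2=3
R@1,2 dof=1 J1 → L=5 J1=2 J2=3
add link → L=6 J1=2 J2=3
R@4,5 dof=1 J1 → L=6 J1=3 J2=3
M=3(L−1)−2J1−J2=3·5−2·3−3=6

M = 6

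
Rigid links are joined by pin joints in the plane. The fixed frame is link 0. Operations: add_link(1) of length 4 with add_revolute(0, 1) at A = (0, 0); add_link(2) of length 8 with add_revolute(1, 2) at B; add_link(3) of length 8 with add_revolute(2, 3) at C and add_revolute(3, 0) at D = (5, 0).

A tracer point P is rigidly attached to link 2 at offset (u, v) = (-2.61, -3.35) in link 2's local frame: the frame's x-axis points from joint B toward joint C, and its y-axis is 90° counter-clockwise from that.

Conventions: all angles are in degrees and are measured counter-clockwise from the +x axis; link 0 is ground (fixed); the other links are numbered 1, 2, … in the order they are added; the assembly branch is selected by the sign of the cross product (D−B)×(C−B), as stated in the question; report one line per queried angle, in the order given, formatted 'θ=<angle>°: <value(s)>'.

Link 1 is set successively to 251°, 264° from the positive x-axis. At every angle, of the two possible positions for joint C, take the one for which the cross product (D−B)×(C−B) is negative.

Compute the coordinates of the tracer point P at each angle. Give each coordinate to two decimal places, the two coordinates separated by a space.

A=(0,0), D=(5.00,0)
θ=251°: B = A + 4.00·(cos251°, sin251°) = (-1.3023, -3.7821)
θ=251°: |BD| = 7.3500
θ=251°: circle(B,8.00) ∩ circle(D,8.00): a=3.6750, h=7.1059
θ=251°:   candidates: C₊=(-1.8076,4.2019) cross=52.229; C₋=(5.5053,-7.9840) cross=-52.229
θ=251°:   branch - wants cross < 0 → take C=(5.5053,-7.9840) (cross=-52.229)
θ=251°: ex = (C−B)/|BC| = (0.8510,-0.5252); ey = (0.5252,0.8510)
θ=251°: P = B + -2.61·ex + -3.35·ey = (-5.2828,-5.2619)
θ=264°: B = A + 4.00·(cos264°, sin264°) = (-0.4181, -3.9781)
θ=264°: |BD| = 6.7217
θ=264°: circle(B,8.00) ∩ circle(D,8.00): a=3.3608, h=7.2598
θ=264°:   candidates: C₊=(-2.0056,3.8628) cross=48.798; C₋=(6.5875,-7.8409) cross=-48.798
θ=264°:   branch - wants cross < 0 → take C=(6.5875,-7.8409) (cross=-48.798)
θ=264°: ex = (C−B)/|BC| = (0.8757,-0.4829); ey = (0.4829,0.8757)
θ=264°: P = B + -2.61·ex + -3.35·ey = (-4.3213,-5.6514)

θ=251°: -5.28 -5.26
θ=264°: -4.32 -5.65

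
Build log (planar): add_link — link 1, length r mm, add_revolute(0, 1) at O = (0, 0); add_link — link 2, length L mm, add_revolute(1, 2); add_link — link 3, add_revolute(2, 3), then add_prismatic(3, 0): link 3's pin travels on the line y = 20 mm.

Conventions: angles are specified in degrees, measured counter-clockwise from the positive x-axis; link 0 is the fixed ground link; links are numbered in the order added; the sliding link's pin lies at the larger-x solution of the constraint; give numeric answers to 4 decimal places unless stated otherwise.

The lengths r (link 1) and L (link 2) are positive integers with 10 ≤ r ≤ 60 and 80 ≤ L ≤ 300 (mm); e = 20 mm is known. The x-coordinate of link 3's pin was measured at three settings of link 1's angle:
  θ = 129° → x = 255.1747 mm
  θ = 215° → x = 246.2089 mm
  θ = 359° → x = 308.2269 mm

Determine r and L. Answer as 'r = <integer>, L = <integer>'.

constraint per measurement: (x − r cos θ)² + (r sin θ − e)² = L²
subtracting the θ₁ and θ₂ equations cancels the r² and L² terms:
r = (x₁² − x₂²) / (2[(x₁cos θ₁ + e sin θ₁) − (x₂cos θ₂ + e sin θ₂)]) = 33.0002 → r = 33
L² = (x₁ − r cos θ₁)² + (r sin θ₁ − e)² = 76176.0132 → L = 276.0000 → L = 276
check at θ₃=359°: x = 308.2269 (printed 308.2269) ✓

r = 33, L = 276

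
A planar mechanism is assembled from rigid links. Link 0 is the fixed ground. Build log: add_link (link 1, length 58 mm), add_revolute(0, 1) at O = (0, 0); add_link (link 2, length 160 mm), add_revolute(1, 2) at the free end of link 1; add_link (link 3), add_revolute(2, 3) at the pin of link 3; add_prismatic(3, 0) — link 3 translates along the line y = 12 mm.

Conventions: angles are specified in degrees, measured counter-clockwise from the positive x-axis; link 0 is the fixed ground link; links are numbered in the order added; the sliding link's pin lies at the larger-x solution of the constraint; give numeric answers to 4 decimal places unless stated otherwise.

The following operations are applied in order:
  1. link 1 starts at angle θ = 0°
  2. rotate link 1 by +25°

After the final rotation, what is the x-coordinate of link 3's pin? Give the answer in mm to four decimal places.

geometry: r = 58 mm, L = 160 mm, e = 12 mm; θ starts at 0°
rotate link 1 by +25°: θ ← 0° +25° = 25°
crank pin P = (r cos θ, r sin θ) = (52.565852, 24.511859)
h = r sin θ − e = 24.511859 − 12 = 12.511859
x = r cos θ + √(L² − h²) = 52.565852 + 159.510042 = 212.075893

212.0759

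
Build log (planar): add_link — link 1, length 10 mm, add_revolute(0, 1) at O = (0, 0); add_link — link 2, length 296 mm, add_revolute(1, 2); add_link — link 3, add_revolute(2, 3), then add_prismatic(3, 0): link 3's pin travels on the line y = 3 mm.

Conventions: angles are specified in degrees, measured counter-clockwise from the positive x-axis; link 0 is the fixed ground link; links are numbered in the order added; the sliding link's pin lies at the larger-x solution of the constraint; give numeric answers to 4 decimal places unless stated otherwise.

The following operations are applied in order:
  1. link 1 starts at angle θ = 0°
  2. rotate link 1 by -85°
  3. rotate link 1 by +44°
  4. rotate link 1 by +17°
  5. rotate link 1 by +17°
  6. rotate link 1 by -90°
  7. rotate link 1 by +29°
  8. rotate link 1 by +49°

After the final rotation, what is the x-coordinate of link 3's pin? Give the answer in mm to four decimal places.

geometry: r = 10 mm, L = 296 mm, e = 3 mm; θ starts at 0°
rotate link 1 by -85°: θ ← 0° -85° = -85°
rotate link 1 by +44°: θ ← -85° +44° = -41°
rotate link 1 by +17°: θ ← -41° +17° = -24°
rotate link 1 by +17°: θ ← -24° +17° = -7°
rotate link 1 by -90°: θ ← -7° -90° = -97°
rotate link 1 by +29°: θ ← -97° +29° = -68°
rotate link 1 by +49°: θ ← -68° +49° = -19°
crank pin P = (r cos θ, r sin θ) = (9.455186, -3.255682)
h = r sin θ − e = -3.255682 − 3 = -6.255682
x = r cos θ + √(L² − h²) = 9.455186 + 295.933889 = 305.389074

305.3891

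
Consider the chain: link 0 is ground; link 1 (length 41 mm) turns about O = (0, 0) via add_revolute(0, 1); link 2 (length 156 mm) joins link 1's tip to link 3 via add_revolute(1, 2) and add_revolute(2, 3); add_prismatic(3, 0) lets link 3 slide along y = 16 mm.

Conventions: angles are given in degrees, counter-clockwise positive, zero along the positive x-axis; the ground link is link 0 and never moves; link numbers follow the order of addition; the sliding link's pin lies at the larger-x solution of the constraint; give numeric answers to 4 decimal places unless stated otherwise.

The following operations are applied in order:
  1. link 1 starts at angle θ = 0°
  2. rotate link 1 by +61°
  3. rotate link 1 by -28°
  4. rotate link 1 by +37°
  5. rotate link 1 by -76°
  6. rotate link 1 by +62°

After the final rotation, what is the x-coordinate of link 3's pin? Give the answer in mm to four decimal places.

geometry: r = 41 mm, L = 156 mm, e = 16 mm; θ starts at 0°
rotate link 1 by +61°: θ ← 0° +61° = 61°
rotate link 1 by -28°: θ ← 61° -28° = 33°
rotate link 1 by +37°: θ ← 33° +37° = 70°
rotate link 1 by -76°: θ ← 70° -76° = -6°
rotate link 1 by +62°: θ ← -6° +62° = 56°
crank pin P = (r cos θ, r sin θ) = (22.926909, 33.990540)
h = r sin θ − e = 33.990540 − 16 = 17.990540
x = r cos θ + √(L² − h²) = 22.926909 + 154.959157 = 177.886066

177.8861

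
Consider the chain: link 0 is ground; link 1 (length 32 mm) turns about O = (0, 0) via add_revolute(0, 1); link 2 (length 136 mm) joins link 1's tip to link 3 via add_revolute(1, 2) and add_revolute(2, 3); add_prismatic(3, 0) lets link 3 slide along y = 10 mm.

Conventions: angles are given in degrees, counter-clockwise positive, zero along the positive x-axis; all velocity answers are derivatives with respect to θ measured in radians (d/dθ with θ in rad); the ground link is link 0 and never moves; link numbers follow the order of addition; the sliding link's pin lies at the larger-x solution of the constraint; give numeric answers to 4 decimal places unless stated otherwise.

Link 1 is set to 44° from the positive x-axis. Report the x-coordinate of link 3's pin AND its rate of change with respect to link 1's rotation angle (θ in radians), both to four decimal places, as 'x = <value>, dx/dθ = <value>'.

geometry: r = 32 mm, L = 136 mm, e = 10 mm
crank pin P = (r cos θ, r sin θ) = (23.018874, 22.229068)
h = r sin θ − e = 22.229068 − 10 = 12.229068
x = r cos θ + √(L² − h²) = 23.018874 + 135.449068 = 158.467941
dx/dθ = −r sin θ − h·r cos θ/√(L² − h²) (θ in radians; h = 12.229068) = -24.307335

x = 158.4679, dx/dθ = -24.3073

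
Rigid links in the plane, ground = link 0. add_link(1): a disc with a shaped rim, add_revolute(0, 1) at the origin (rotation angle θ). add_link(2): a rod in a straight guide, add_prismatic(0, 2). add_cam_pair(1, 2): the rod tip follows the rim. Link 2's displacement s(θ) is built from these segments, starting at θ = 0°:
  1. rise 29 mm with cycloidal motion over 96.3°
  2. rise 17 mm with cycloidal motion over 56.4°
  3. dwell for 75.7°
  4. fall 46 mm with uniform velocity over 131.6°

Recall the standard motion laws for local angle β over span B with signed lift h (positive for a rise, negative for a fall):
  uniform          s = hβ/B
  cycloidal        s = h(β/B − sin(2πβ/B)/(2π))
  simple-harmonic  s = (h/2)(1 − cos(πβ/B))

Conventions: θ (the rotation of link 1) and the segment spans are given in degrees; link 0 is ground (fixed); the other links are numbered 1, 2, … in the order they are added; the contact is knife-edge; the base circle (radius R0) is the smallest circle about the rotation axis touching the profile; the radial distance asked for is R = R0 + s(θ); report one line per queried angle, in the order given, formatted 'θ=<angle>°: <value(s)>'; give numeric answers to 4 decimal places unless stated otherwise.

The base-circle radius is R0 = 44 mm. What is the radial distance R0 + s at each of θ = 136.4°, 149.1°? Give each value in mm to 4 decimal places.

segment 1 (0° to 96.3°, cycloidal, h = 29) is passed completely: s = 0.0000 + (29) = 29.0000
θ = 136.4° falls in segment 2 (96.3° to 152.7°, cycloidal, h = 17): β = 136.4 − 96.3 = 40.1°, B = 56.4°; Δs = 17·(0.7110 − sin(2π·0.7110)/(2π)) = 14.7117; s = 29.0000 + 14.7117 = 43.7117
θ = 149.1° falls in segment 2 (96.3° to 152.7°, cycloidal, h = 17): β = 149.1 − 96.3 = 52.8°, B = 56.4°; Δs = 17·(0.9362 − sin(2π·0.9362)/(2π)) = 16.9711; s = 29.0000 + 16.9711 = 45.9711
θ=136.4°: R = R0 + s = 44 + 43.7117 = 87.7117
θ=149.1°: R = R0 + s = 44 + 45.9711 = 89.9711

θ=136.4°: 87.7117
θ=149.1°: 89.9711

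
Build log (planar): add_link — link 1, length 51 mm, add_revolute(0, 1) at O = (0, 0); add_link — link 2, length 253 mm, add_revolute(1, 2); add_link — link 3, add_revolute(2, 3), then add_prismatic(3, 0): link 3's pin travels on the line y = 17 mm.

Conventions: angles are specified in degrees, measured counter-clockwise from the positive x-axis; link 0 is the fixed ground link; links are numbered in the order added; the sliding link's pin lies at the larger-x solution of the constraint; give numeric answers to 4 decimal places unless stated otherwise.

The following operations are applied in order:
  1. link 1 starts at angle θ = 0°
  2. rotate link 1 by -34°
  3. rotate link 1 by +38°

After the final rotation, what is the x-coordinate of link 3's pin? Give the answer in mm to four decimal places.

geometry: r = 51 mm, L = 253 mm, e = 17 mm; θ starts at 0°
rotate link 1 by -34°: θ ← 0° -34° = -34°
rotate link 1 by +38°: θ ← -34° +38° = 4°
crank pin P = (r cos θ, r sin θ) = (50.875767, 3.557580)
h = r sin θ − e = 3.557580 − 17 = -13.442420
x = r cos θ + √(L² − h²) = 50.875767 + 252.642636 = 303.518402

303.5184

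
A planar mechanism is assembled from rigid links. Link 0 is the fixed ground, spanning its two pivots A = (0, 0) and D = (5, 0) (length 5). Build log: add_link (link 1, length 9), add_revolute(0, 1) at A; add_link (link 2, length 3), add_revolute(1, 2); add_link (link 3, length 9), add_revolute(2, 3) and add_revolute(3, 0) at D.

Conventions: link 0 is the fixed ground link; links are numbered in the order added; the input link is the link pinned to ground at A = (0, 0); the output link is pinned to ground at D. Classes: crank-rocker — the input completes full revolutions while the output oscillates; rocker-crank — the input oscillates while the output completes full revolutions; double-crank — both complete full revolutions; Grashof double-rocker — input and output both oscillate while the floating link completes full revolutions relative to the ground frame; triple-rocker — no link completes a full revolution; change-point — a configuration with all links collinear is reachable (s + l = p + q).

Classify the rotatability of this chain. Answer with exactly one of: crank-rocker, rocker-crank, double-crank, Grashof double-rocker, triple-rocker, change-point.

lengths: ground=5, input=9, coupler=3, output=9
sorted: s=3 (shortest), l=9 (longest), p+q=14
s + l = 12 vs p + q = 14
s + l < p + q (Grashof) with shortest = coupler link → Grashof double-rocker

Grashof double-rocker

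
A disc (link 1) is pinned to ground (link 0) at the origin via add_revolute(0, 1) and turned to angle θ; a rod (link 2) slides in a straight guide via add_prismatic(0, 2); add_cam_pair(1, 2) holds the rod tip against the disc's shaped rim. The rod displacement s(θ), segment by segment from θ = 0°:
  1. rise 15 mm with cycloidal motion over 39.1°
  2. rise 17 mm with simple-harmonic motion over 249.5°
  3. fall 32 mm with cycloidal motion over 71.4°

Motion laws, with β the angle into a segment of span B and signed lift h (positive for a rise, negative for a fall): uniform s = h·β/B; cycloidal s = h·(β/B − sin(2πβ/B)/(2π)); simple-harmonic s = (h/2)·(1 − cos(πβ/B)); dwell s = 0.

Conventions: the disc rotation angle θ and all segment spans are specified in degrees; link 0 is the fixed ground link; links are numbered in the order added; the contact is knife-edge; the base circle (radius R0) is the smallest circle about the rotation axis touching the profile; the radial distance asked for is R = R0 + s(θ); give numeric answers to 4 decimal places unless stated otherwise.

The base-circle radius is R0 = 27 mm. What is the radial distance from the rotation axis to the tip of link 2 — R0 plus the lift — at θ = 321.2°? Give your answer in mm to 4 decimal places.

segment 1 (0° to 39.1°, cycloidal, h = 15) is passed completely: s = 0.0000 + (15) = 15.0000
segment 2 (39.1° to 288.6°, simple-harmonic, h = 17) is passed completely: s = 15.0000 + (17) = 32.0000
θ = 321.2° falls in segment 3 (288.6° to 360°, cycloidal, h = -32): β = 321.2 − 288.6 = 32.6°, B = 71.4°; Δs = -32·(0.4566 − sin(2π·0.4566)/(2π)) = -13.2385; s = 32.0000 − 13.2385 = 18.7615
R = R0 + s = 27 + 18.7615 = 45.7615

45.7615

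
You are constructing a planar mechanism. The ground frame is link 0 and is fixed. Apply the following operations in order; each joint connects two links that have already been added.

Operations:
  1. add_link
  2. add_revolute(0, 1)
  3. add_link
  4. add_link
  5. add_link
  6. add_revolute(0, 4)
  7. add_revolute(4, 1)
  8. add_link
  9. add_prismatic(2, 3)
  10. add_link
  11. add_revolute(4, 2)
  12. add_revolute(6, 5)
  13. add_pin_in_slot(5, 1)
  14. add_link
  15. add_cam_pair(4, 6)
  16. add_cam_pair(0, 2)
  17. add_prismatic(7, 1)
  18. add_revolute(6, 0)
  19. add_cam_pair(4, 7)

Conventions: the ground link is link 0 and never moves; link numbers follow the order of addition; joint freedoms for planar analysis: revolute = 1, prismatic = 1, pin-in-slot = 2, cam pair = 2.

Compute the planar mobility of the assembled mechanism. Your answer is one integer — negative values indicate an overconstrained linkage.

L=1 J1=0 J2=0
add link → L=2 J1=0 J2=0
R@0,1 dof=1 J1 → L=2 J1=1 J2=0
add link → L=3 J1=1 J2=0
add link → L=4 J1=1 J2=0
add link → L=5 J1=1 J2=0
R@0,4 dof=1 J1 → L=5 J1=2 J2=0
R@4,1 dof=1 J1 → L=5 J1=3 J2=0
add link → L=6 J1=3 J2=0
P@2,3 dof=1 J1 → L=6 J1=4 J2=0
add link → L=7 J1=4 J2=0
R@4,2 dof=1 J1 → L=7 J1=5 J2=0
R@6,5 dof=1 J1 → L=7 J1=6 J2=0
PS@5,1 dof=2 J2 → L=7 J1=6 J2=1
add link → L=8 J1=6 J2=1
C@4,6 dof=2 J2 → L=8 J1=6 J2=2
C@0,2 dof=2 J2 → L=8 J1=6 J2=3
P@7,1 dof=1 J1 → L=8 J1=7 J2=3
R@6,0 dof=1 J1 → L=8 J1=8 J2=3
C@4,7 dof=2 J2 → L=8 J1=8 J2=4
M=3(L−1)−2J1−J2=3·7−2·8−4=1

M = 1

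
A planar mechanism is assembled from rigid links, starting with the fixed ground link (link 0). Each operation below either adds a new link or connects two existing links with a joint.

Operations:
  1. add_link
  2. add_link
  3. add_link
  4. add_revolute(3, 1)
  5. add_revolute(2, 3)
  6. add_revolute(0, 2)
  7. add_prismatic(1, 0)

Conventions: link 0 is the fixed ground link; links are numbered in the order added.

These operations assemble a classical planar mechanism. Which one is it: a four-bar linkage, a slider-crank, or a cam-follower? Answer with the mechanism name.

links: 4 (incl. ground); joints: 3 revolute, 1 prismatic, 0 higher (cam) pair, forming one closed loop
4 links, 3 revolutes + 1 prismatic in one loop → slider-crank

slider-crank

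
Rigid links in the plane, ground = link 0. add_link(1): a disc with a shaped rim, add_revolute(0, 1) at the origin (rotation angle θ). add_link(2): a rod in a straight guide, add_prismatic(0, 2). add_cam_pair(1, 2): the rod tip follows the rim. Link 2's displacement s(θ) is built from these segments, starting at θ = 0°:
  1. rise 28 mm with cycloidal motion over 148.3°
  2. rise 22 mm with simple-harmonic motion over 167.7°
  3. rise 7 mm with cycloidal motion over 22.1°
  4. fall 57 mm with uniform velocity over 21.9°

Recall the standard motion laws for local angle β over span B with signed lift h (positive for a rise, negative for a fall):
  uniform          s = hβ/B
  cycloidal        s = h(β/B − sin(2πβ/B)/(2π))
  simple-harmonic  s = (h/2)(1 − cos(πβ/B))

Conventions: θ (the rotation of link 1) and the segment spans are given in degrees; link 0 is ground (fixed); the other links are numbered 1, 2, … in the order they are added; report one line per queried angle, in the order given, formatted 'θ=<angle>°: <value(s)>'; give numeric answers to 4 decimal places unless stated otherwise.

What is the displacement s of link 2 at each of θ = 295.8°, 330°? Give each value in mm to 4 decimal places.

segment 1 (0° to 148.3°, cycloidal, h = 28) is passed completely: s = 0.0000 + (28) = 28.0000
θ = 295.8° falls in segment 2 (148.3° to 316°, simple-harmonic, h = 22): β = 295.8 − 148.3 = 147.5°, B = 167.7°; Δs = 22/2·(1 − cos(π·0.8795)) = 21.2218; s = 28.0000 + 21.2218 = 49.2218
segment 2 (148.3° to 316°, simple-harmonic, h = 22) is passed completely: s = 28.0000 + (22) = 50.0000
θ = 330° falls in segment 3 (316° to 338.1°, cycloidal, h = 7): β = 330 − 316 = 14°, B = 22.1°; Δs = 7·(0.6335 − sin(2π·0.6335)/(2π)) = 5.2630; s = 50.0000 + 5.2630 = 55.2630

θ=295.8°: 49.2218
θ=330°: 55.2630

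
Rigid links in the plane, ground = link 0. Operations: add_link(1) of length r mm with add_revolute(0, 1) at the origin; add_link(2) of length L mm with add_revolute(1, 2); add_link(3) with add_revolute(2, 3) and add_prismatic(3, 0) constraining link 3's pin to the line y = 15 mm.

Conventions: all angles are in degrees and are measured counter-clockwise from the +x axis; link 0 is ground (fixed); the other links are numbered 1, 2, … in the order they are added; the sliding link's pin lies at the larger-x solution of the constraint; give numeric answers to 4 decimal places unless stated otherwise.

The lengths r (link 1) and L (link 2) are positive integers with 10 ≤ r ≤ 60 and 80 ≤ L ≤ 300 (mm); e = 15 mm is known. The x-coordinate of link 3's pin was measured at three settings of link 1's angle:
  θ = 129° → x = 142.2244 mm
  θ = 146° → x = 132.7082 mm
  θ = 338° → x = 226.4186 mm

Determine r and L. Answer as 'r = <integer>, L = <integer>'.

constraint per measurement: (x − r cos θ)² + (r sin θ − e)² = L²
subtracting the θ₁ and θ₂ equations cancels the r² and L² terms:
r = (x₁² − x₂²) / (2[(x₁cos θ₁ + e sin θ₁) − (x₂cos θ₂ + e sin θ₂)]) = 55.0000 → r = 55
L² = (x₁ − r cos θ₁)² + (r sin θ₁ − e)² = 32041.0078 → L = 179.0000 → L = 179
check at θ₃=338°: x = 226.4186 (printed 226.4186) ✓

r = 55, L = 179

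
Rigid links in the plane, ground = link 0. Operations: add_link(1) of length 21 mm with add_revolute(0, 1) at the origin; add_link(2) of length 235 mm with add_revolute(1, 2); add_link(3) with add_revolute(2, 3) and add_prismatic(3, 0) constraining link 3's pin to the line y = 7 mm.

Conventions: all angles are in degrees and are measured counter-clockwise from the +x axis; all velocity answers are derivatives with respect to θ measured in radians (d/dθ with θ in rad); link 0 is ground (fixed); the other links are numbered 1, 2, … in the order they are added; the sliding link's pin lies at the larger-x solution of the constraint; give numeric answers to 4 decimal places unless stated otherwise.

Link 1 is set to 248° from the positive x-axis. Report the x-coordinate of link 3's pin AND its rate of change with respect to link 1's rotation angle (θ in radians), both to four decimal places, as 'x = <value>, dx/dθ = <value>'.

geometry: r = 21 mm, L = 235 mm, e = 7 mm
crank pin P = (r cos θ, r sin θ) = (-7.866738, -19.470861)
h = r sin θ − e = -19.470861 − 7 = -26.470861
x = r cos θ + √(L² − h²) = -7.866738 + 233.504376 = 225.637637
dx/dθ = −r sin θ − h·r cos θ/√(L² − h²) (θ in radians; h = -26.470861) = 18.579060

x = 225.6376, dx/dθ = 18.5791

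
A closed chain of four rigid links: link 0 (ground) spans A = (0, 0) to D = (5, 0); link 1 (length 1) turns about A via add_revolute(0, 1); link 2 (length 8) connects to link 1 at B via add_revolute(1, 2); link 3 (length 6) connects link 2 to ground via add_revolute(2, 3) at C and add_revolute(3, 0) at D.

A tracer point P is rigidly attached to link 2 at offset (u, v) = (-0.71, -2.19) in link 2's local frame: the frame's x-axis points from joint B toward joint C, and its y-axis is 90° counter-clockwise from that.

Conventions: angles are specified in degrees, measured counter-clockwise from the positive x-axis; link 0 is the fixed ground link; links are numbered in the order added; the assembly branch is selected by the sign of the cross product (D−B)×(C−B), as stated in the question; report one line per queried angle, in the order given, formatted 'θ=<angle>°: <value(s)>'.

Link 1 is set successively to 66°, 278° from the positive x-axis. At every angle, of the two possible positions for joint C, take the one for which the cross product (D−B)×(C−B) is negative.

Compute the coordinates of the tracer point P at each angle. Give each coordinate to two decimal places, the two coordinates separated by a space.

A=(0,0), D=(5.00,0)
θ=66°: B = A + 1.00·(cos66°, sin66°) = (0.4067, 0.9135)
θ=66°: |BD| = 4.6832
θ=66°: circle(B,8.00) ∩ circle(D,6.00): a=5.3310, h=5.9649
θ=66°:   candidates: C₊=(6.7989,5.7240) cross=27.935; C₋=(4.4718,-5.9767) cross=-27.935
θ=66°:   branch - wants cross < 0 → take C=(4.4718,-5.9767) (cross=-27.935)
θ=66°: ex = (C−B)/|BC| = (0.5081,-0.8613); ey = (0.8613,0.5081)
θ=66°: P = B + -0.71·ex + -2.19·ey = (-1.8402,0.4123)
θ=278°: B = A + 1.00·(cos278°, sin278°) = (0.1392, -0.9903)
θ=278°: |BD| = 4.9607
θ=278°: circle(B,8.00) ∩ circle(D,6.00): a=5.3025, h=5.9903
θ=278°:   candidates: C₊=(4.1392,5.9379) cross=29.716; C₋=(6.5308,-5.8014) cross=-29.716
θ=278°:   branch - wants cross < 0 → take C=(6.5308,-5.8014) (cross=-29.716)
θ=278°: ex = (C−B)/|BC| = (0.7990,-0.6014); ey = (0.6014,0.7990)
θ=278°: P = B + -0.71·ex + -2.19·ey = (-1.7451,-2.3130)

θ=66°: -1.84 0.41
θ=278°: -1.75 -2.31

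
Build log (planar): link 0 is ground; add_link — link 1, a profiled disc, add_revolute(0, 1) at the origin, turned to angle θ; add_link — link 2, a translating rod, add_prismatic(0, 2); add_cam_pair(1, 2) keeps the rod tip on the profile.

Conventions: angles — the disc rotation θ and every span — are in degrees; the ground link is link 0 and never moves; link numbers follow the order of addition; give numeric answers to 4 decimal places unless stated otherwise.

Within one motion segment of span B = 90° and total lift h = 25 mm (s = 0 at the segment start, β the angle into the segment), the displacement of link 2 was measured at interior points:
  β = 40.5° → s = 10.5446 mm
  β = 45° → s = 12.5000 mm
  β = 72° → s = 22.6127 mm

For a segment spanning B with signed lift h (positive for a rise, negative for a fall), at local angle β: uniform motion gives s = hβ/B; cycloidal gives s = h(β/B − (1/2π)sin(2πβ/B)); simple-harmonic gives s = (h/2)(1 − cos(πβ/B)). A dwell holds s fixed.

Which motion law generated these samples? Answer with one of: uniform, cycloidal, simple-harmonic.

candidates at β/B = r: uniform s = h·r (linear in β); cycloidal s = h·(r − sin(2πr)/(2π)); simple-harmonic s = (h/2)(1 − cos(πr))
β=40.5°: printed 10.5446 | uniform 11.2500, cycloidal 10.0205, simple-harmonic 10.5446
β=45°: printed 12.5000 | uniform 12.5000, cycloidal 12.5000, simple-harmonic 12.5000
β=72°: printed 22.6127 | uniform 20.0000, cycloidal 23.7841, simple-harmonic 22.6127
only one law matches every sample → simple-harmonic

simple-harmonic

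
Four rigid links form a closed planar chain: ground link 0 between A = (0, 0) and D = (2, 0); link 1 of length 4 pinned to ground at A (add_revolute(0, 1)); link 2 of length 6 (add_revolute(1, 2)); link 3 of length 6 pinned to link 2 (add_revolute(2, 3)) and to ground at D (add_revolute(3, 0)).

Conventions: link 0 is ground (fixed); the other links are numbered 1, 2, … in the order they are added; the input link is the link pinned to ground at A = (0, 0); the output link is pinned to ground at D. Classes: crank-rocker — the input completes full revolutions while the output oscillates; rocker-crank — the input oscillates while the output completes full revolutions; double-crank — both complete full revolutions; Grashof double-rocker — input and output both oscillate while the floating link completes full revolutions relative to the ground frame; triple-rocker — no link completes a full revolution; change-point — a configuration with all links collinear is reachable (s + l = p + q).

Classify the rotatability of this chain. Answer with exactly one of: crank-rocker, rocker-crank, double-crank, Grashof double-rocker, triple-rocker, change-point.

lengths: ground=2, input=4, coupler=6, output=6
sorted: s=2 (shortest), l=6 (longest), p+q=10
s + l = 8 vs p + q = 10
s + l < p + q (Grashof) with shortest = ground link → double-crank

double-crank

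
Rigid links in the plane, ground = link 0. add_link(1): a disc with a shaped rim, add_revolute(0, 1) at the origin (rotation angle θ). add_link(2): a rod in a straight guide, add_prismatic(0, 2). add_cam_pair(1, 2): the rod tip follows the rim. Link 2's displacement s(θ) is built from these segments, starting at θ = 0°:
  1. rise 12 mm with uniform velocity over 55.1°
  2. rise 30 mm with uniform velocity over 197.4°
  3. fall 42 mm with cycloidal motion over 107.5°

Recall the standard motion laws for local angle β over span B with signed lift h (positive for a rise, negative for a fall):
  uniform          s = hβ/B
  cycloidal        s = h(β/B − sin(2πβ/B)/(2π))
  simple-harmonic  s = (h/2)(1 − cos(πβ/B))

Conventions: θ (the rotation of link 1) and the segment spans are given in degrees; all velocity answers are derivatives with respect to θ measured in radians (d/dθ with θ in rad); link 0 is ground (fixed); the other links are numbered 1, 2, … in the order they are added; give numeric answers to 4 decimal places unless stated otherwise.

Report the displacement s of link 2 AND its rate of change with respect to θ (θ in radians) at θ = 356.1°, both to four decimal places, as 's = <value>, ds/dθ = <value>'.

segment 1 (0° to 55.1°, uniform, h = 12) is passed completely: s = 0.0000 + (12) = 12.0000
segment 2 (55.1° to 252.5°, uniform, h = 30) is passed completely: s = 12.0000 + (30) = 42.0000
θ = 356.1° falls in segment 3 (252.5° to 360°, cycloidal, h = -42): β = 356.1 − 252.5 = 103.6°, B = 107.5°; Δs = -42·(0.9637 − sin(2π·0.9637)/(2π)) = -41.9868; s = 42.0000 − 41.9868 = 0.0132
velocity in seg [252.5°–360°] (cycloidal), θ in radians: β = 103.6° = 1.8082 rad, B = 107.5° = 1.8762 rad; ds/dθ = (h/B)(1 − cos(2πβ/B)) = ((-42)/1.8762)(1 − cos(2π·0.9637)) = -0.579061 mm/rad

s = 0.0132, ds/dθ = -0.5791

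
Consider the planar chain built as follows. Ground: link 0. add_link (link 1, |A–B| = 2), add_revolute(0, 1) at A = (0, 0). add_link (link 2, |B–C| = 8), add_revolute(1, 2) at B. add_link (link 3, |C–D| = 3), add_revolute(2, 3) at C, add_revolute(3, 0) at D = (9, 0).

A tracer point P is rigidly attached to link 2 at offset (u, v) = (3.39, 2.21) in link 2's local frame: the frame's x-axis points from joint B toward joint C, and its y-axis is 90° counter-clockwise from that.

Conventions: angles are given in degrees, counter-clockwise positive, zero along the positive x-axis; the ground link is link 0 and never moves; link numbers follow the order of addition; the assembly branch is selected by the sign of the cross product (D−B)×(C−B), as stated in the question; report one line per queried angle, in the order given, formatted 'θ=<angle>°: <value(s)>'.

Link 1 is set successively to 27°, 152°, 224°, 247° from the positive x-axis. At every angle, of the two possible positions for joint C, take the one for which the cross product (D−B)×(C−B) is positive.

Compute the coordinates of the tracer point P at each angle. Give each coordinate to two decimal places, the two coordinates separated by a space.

A=(0,0), D=(9.00,0)
θ=27°: B = A + 2.00·(cos27°, sin27°) = (1.7820, 0.9080)
θ=27°: |BD| = 7.2749
θ=27°: circle(B,8.00) ∩ circle(D,3.00): a=7.4176, h=2.9966
θ=27°:   candidates: C₊=(9.5156,2.9554) cross=21.800; C₋=(8.7676,-2.9910) cross=-21.800
θ=27°:   branch + wants cross > 0 → take C=(9.5156,2.9554) (cross=21.800)
θ=27°: ex = (C−B)/|BC| = (0.9667,0.2559); ey = (-0.2559,0.9667)
θ=27°: P = B + 3.39·ex + 2.21·ey = (4.4935,3.9120)
θ=152°: B = A + 2.00·(cos152°, sin152°) = (-1.7659, 0.9389)
θ=152°: |BD| = 10.8068
θ=152°: circle(B,8.00) ∩ circle(D,3.00): a=7.9481, h=0.9099
θ=152°:   candidates: C₊=(6.2312,1.1549) cross=9.833; C₋=(6.0731,-0.6581) cross=-9.833
θ=152°:   branch + wants cross > 0 → take C=(6.2312,1.1549) (cross=9.833)
θ=152°: ex = (C−B)/|BC| = (0.9996,0.0270); ey = (-0.0270,0.9996)
θ=152°: P = B + 3.39·ex + 2.21·ey = (1.5632,3.2396)
θ=224°: B = A + 2.00·(cos224°, sin224°) = (-1.4387, -1.3893)
θ=224°: |BD| = 10.5307
θ=224°: circle(B,8.00) ∩ circle(D,3.00): a=7.8768, h=1.3988
θ=224°:   candidates: C₊=(6.1847,1.0364) cross=14.730; C₋=(6.5538,-1.7367) cross=-14.730
θ=224°:   branch + wants cross > 0 → take C=(6.1847,1.0364) (cross=14.730)
θ=224°: ex = (C−B)/|BC| = (0.9529,0.3032); ey = (-0.3032,0.9529)
θ=224°: P = B + 3.39·ex + 2.21·ey = (1.1216,1.7445)
θ=247°: B = A + 2.00·(cos247°, sin247°) = (-0.7815, -1.8410)
θ=247°: |BD| = 9.9532
θ=247°: circle(B,8.00) ∩ circle(D,3.00): a=7.7395, h=2.0248
θ=247°:   candidates: C₊=(6.4500,1.5804) cross=20.153; C₋=(7.1990,-2.3993) cross=-20.153
θ=247°:   branch + wants cross > 0 → take C=(6.4500,1.5804) (cross=20.153)
θ=247°: ex = (C−B)/|BC| = (0.9039,0.4277); ey = (-0.4277,0.9039)
θ=247°: P = B + 3.39·ex + 2.21·ey = (1.3377,1.6065)

θ=27°: 4.49 3.91
θ=152°: 1.56 3.24
θ=224°: 1.12 1.74
θ=247°: 1.34 1.61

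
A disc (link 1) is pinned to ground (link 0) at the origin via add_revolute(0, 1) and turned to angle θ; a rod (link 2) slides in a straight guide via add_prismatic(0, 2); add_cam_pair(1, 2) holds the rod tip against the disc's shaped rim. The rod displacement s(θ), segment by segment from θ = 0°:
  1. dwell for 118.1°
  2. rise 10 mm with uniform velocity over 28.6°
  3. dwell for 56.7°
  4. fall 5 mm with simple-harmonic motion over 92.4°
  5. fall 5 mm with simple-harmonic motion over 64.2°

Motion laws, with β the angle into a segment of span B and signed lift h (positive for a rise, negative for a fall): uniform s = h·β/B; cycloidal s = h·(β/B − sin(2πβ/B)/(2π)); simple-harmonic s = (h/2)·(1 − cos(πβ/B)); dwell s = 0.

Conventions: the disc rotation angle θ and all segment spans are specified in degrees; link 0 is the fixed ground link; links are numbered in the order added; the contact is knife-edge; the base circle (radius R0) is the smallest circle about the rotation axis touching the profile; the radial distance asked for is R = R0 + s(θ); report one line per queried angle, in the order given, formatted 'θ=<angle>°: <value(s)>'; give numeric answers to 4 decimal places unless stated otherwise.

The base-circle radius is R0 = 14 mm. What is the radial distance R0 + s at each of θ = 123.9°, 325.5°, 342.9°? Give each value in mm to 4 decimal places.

segment 1 (0° to 118.1°, dwell): s unchanged at 0.0000
θ = 123.9° falls in segment 2 (118.1° to 146.7°, uniform, h = 10): β = 123.9 − 118.1 = 5.8°, B = 28.6°; Δs = 10·5.8/28.6 = 2.0280; s = 0.0000 + 2.0280 = 2.0280
segment 2 (118.1° to 146.7°, uniform, h = 10) is passed completely: s = 0.0000 + (10) = 10.0000
segment 3 (146.7° to 203.4°, dwell): s unchanged at 10.0000
segment 4 (203.4° to 295.8°, simple-harmonic, h = -5) is passed completely: s = 10.0000 + (-5) = 5.0000
θ = 325.5° falls in segment 5 (295.8° to 360°, simple-harmonic, h = -5): β = 325.5 − 295.8 = 29.7°, B = 64.2°; Δs = -5/2·(1 − cos(π·0.4626)) = -2.2071; s = 5.0000 − 2.2071 = 2.7929
θ = 342.9° falls in segment 5 (295.8° to 360°, simple-harmonic, h = -5): β = 342.9 − 295.8 = 47.1°, B = 64.2°; Δs = -5/2·(1 − cos(π·0.7336)) = -4.1746; s = 5.0000 − 4.1746 = 0.8254
θ=123.9°: R = R0 + s = 14 + 2.0280 = 16.0280
θ=325.5°: R = R0 + s = 14 + 2.7929 = 16.7929
θ=342.9°: R = R0 + s = 14 + 0.8254 = 14.8254

θ=123.9°: 16.0280
θ=325.5°: 16.7929
θ=342.9°: 14.8254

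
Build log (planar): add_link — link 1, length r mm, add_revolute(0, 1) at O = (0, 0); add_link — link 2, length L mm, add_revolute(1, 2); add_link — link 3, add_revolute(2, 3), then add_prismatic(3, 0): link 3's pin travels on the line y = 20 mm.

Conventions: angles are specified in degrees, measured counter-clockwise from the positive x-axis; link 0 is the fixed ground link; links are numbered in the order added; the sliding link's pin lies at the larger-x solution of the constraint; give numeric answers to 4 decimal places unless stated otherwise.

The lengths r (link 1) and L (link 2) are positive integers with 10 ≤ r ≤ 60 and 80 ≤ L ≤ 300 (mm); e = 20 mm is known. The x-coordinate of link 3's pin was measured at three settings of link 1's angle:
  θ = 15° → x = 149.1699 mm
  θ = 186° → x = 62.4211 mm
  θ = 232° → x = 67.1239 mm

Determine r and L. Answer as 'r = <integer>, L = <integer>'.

constraint per measurement: (x − r cos θ)² + (r sin θ − e)² = L²
subtracting the θ₁ and θ₂ equations cancels the r² and L² terms:
r = (x₁² − x₂²) / (2[(x₁cos θ₁ + e sin θ₁) − (x₂cos θ₂ + e sin θ₂)]) = 43.0000 → r = 43
L² = (x₁ − r cos θ₁)² + (r sin θ₁ − e)² = 11664.0032 → L = 108.0000 → L = 108
check at θ₃=232°: x = 67.1239 (printed 67.1239) ✓

r = 43, L = 108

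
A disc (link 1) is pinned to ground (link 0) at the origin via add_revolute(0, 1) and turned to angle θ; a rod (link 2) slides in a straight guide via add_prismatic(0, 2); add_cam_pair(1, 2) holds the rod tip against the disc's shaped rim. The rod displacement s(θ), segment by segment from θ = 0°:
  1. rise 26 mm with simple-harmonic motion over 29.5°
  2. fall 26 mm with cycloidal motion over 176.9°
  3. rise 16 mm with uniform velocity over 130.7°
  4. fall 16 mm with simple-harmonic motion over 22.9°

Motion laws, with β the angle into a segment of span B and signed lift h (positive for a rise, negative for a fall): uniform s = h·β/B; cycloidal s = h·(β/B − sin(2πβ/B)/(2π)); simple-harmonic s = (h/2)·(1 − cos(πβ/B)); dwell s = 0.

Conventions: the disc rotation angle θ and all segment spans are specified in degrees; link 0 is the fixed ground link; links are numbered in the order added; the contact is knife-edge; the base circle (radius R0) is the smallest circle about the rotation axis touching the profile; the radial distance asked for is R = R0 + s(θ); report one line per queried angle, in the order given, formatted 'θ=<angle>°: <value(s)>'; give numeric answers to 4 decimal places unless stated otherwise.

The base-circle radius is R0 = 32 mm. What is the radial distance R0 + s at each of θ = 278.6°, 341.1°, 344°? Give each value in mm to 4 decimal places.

segment 1 (0° to 29.5°, simple-harmonic, h = 26) is passed completely: s = 0.0000 + (26) = 26.0000
segment 2 (29.5° to 206.4°, cycloidal, h = -26) is passed completely: s = 26.0000 + (-26) = 0.0000
θ = 278.6° falls in segment 3 (206.4° to 337.1°, uniform, h = 16): β = 278.6 − 206.4 = 72.2°, B = 130.7°; Δs = 16·72.2/130.7 = 8.8386; s = 0.0000 + 8.8386 = 8.8386
segment 3 (206.4° to 337.1°, uniform, h = 16) is passed completely: s = 0.0000 + (16) = 16.0000
θ = 341.1° falls in segment 4 (337.1° to 360°, simple-harmonic, h = -16): β = 341.1 − 337.1 = 4°, B = 22.9°; Δs = -16/2·(1 − cos(π·0.1747)) = -1.1746; s = 16.0000 − 1.1746 = 14.8254
θ = 344° falls in segment 4 (337.1° to 360°, simple-harmonic, h = -16): β = 344 − 337.1 = 6.9°, B = 22.9°; Δs = -16/2·(1 − cos(π·0.3013)) = -3.3244; s = 16.0000 − 3.3244 = 12.6756
θ=278.6°: R = R0 + s = 32 + 8.8386 = 40.8386
θ=341.1°: R = R0 + s = 32 + 14.8254 = 46.8254
θ=344°: R = R0 + s = 32 + 12.6756 = 44.6756

θ=278.6°: 40.8386
θ=341.1°: 46.8254
θ=344°: 44.6756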